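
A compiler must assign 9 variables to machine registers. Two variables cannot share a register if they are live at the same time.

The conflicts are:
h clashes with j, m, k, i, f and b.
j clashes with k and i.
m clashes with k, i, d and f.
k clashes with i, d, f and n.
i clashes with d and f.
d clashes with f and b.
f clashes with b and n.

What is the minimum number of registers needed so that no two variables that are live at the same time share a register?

5

m, k, i, d, f pairwise conflict, so at least 5 registers are needed.
5 registers suffice: register 1 → {j, f}; register 2 → {k, b}; register 3 → {i, n}; register 4 → {h, d}; register 5 → {m}. No two conflicting variables share a register.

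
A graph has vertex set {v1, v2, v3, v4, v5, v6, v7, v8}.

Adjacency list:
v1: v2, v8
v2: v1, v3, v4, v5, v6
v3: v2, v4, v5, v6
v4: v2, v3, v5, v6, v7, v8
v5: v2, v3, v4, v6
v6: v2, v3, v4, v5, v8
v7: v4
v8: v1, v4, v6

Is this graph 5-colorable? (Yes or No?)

Yes

The chromatic number is 5. v2, v3, v4, v5, v6 form a clique, so at least 5 colors are needed.
A valid assignment using 5 colors: v1=red, v2=green, v3=purple, v4=red, v5=yellow, v6=blue, v7=blue, v8=green.
That is already a proper 5-coloring.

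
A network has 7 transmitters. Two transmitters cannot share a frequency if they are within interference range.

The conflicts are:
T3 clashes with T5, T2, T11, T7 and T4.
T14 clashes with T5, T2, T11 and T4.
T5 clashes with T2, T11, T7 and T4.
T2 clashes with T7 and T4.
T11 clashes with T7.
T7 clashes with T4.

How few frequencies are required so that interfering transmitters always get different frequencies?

T3, T5, T2, T7, T4 are mutually in conflict, so at least 5 frequencies are needed.
Using 5 frequencies: T3=2, T14=2, T5=1, T2=5, T11=4, T7=3, T4=4. Each listed conflict is separated.

5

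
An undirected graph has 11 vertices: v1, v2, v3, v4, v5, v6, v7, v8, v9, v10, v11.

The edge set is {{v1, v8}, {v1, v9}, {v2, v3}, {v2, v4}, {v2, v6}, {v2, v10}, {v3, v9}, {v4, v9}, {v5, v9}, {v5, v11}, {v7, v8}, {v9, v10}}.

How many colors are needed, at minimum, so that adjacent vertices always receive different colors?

v1 and v8 are adjacent, so at least 2 colors are needed.
2 colors suffice: v1=2, v2=1, v3=2, v4=2, v5=2, v6=2, v7=2, v8=1, v9=1, v10=2, v11=1. Every edge joins two different colors.

2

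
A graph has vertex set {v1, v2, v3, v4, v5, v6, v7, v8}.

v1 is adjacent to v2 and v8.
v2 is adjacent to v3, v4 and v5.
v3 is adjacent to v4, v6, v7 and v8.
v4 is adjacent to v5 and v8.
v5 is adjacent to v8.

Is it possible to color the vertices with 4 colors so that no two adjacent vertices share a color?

The chromatic number is 3. v2, v3, v4 are pairwise adjacent, so at least 3 colors are needed.
3 colors suffice: color 1 → {v1, v3, v5}; color 2 → {v2, v6, v7, v8}; color 3 → {v4}.
Since 4 ≥ 3, a proper 4-coloring certainly exists.

Yes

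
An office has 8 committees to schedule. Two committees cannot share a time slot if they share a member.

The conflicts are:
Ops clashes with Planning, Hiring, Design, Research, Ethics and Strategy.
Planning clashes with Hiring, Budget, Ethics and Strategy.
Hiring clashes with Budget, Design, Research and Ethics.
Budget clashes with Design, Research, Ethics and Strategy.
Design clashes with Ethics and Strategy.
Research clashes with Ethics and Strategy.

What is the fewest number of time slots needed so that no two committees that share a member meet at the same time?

Planning, Hiring, Budget, Ethics are mutually in conflict, so at least 4 time slots are needed.
A valid assignment using 4 time slots: Ops=2, Planning=4, Hiring=3, Budget=2, Design=4, Research=4, Ethics=1, Strategy=1. No two conflicting committees share a time slot.

4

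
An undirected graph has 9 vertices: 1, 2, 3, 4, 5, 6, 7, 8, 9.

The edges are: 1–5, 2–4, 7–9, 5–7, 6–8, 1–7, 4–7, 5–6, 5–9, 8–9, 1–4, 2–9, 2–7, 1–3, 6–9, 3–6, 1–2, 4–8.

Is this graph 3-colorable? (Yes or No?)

No

1, 2, 4, 7 are pairwise adjacent (a clique of size 4), so at least 4 colors are needed.
So 3 colors are not enough.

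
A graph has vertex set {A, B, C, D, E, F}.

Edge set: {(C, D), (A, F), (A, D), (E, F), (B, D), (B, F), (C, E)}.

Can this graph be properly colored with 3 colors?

Yes

The chromatic number is 3. The cycle E-F-A-D-C-E has odd length 5, so it cannot be 2-colored; at least 3 colors are needed.
3 colors suffice: color 1 → {D, F}; color 2 → {A, B, E}; color 3 → {C}.
That is already a proper 3-coloring.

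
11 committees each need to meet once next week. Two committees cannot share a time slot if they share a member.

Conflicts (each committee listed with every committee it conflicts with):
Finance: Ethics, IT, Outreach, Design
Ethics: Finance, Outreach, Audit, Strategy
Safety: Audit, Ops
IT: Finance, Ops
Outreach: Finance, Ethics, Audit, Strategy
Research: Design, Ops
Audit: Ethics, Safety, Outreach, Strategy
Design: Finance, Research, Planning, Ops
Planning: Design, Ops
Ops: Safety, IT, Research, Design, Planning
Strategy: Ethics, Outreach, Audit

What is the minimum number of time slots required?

4

Ethics, Outreach, Audit, Strategy are mutually in conflict, so at least 4 time slots are needed.
Using 4 time slots: Finance=1, Ethics=3, Safety=2, IT=2, Outreach=2, Research=3, Audit=1, Design=2, Planning=3, Ops=1, Strategy=4. Each listed conflict is separated.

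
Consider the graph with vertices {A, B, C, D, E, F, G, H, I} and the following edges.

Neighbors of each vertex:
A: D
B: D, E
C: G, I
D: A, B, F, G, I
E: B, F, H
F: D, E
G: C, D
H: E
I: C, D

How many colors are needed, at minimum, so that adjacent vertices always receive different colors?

C and I are adjacent, so at least 2 colors are needed.
2 colors suffice: color red → {C, D, E}; color blue → {A, B, F, G, H, I}. Each edge has distinct colors on its endpoints.

2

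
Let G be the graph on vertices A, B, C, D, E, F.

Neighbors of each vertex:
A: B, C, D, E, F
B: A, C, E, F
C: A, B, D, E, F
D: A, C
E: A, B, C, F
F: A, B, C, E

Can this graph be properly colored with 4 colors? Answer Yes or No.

No

A, B, C, E, F are mutually adjacent (a clique of size 5), so at least 5 colors are needed.
So 4 colors are not enough.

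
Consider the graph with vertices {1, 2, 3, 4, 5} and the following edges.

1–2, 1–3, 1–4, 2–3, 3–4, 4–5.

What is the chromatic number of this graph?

1, 3, 4 are pairwise adjacent, so at least 3 colors are needed.
3 colors suffice: 1=red, 2=green, 3=blue, 4=green, 5=red. Each edge has distinct colors on its endpoints.

3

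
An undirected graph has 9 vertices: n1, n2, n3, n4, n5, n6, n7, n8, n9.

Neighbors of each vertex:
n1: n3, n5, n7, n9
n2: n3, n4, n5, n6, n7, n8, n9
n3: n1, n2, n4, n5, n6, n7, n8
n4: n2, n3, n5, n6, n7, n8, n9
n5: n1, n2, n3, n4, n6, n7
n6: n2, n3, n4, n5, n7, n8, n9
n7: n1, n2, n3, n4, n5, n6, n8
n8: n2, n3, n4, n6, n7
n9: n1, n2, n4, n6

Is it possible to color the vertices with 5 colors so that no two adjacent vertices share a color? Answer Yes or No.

n2, n3, n4, n6, n7, n8 are mutually adjacent (a clique of size 6), so at least 6 colors are needed.
So 5 colors are not enough.

No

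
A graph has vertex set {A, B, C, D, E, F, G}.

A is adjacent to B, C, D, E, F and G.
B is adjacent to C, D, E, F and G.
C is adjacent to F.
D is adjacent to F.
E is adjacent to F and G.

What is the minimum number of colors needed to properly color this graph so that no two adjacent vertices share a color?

A, B, C, F are mutually adjacent (a clique of size 4), so at least 4 colors are needed.
4 colors suffice: color 1 → {A}; color 2 → {B}; color 3 → {F, G}; color 4 → {C, D, E}. Every edge joins two different colors.

4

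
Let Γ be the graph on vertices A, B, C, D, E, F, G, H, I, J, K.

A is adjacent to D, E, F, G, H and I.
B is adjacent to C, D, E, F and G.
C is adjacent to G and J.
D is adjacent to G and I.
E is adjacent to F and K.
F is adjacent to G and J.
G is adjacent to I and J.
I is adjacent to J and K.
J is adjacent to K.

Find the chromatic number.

4

A, D, G, I form a clique, so at least 4 colors are needed.
4 colors suffice: A=2, B=2, C=3, D=4, E=1, F=3, G=1, H=1, I=3, J=2, K=4. Every edge joins two different colors.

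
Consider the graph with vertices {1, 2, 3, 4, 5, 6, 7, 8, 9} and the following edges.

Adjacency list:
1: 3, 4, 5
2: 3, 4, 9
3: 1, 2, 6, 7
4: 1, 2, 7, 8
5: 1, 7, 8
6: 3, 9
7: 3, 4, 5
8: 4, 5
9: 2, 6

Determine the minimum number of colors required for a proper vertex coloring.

5 and 7 are adjacent, so at least 2 colors are needed.
2 colors suffice: 1=blue, 2=blue, 3=red, 4=red, 5=red, 6=blue, 7=blue, 8=blue, 9=red. Every edge joins two different colors.

2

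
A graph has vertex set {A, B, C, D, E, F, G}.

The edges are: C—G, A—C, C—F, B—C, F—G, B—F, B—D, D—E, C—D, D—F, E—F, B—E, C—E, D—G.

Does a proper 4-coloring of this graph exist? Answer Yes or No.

No

B, C, D, E, F are pairwise adjacent (a clique of size 5), so at least 5 colors are needed.
So 4 colors are not enough.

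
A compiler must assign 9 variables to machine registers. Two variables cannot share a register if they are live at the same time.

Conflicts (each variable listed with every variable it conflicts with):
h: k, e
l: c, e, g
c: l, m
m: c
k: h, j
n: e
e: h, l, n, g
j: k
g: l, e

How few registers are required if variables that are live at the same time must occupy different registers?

3

l, e, g all conflict with each other, so at least 3 registers are needed.
A valid assignment using 3 registers: h=2, l=2, c=1, m=2, k=1, n=2, e=1, j=2, g=3. Each listed conflict is separated.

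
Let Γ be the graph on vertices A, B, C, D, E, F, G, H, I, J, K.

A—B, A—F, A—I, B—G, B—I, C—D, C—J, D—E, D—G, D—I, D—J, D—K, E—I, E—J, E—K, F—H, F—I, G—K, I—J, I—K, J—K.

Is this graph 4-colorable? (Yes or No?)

No

D, E, I, J, K are pairwise adjacent (a clique of size 5), so at least 5 colors are needed.
So 4 colors are not enough.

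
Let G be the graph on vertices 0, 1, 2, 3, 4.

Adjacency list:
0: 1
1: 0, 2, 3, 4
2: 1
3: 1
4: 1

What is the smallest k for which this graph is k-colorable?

2

1 and 3 are adjacent, so at least 2 colors are needed.
2 colors suffice: color red → {1}; color blue → {0, 2, 3, 4}. Each edge has distinct colors on its endpoints.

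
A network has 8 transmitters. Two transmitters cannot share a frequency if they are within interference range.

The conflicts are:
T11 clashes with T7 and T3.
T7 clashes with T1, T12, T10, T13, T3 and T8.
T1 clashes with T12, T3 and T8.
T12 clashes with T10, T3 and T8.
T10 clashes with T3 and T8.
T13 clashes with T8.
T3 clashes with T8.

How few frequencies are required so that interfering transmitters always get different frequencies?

5

T7, T1, T12, T3, T8 are mutually in conflict, so at least 5 frequencies are needed.
5 frequencies suffice: frequency 1 → {T7}; frequency 2 → {T11, T8}; frequency 3 → {T13, T3}; frequency 4 → {T12}; frequency 5 → {T1, T10}. Each listed conflict is separated.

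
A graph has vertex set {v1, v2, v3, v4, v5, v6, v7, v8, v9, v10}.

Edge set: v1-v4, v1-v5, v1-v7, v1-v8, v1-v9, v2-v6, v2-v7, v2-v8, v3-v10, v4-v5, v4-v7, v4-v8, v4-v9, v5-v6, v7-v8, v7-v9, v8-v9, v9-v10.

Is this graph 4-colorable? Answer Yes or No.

No

v1, v4, v7, v8, v9 form a clique, so at least 5 colors are needed.
So 4 colors are not enough.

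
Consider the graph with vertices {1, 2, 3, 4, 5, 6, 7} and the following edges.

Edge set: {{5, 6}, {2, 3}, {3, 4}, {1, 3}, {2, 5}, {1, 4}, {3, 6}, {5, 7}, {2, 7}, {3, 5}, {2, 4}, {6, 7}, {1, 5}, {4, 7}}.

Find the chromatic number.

1, 3, 4 form a triangle, so at least 3 colors are needed.
A valid assignment using 3 colors: 1=c, 2=c, 3=b, 4=a, 5=a, 6=c, 7=b. Each edge has distinct colors on its endpoints.

3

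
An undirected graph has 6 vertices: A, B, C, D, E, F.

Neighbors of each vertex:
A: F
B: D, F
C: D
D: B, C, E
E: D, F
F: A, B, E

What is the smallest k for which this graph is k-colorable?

D and E are adjacent, so at least 2 colors are needed.
2 colors suffice: A=2, B=2, C=2, D=1, E=2, F=1. No two adjacent vertices share a color.

2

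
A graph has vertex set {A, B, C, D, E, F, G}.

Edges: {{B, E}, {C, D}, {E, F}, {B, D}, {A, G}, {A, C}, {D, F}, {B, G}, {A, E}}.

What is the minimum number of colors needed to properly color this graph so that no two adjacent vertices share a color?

3

The cycle A-E-F-D-C-A has odd length 5, so it cannot be 2-colored; at least 3 colors are needed.
One proper 3-coloring: A=red, B=red, C=green, D=blue, E=blue, F=red, G=blue. Each edge has distinct colors on its endpoints.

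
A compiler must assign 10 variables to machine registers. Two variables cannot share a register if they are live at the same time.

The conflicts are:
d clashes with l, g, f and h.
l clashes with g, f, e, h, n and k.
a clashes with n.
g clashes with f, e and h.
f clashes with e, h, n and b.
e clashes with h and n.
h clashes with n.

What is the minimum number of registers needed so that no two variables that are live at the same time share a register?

5

d, l, g, f, h pairwise conflict, so at least 5 registers are needed.
Using 5 registers: d=4, l=1, a=1, g=5, f=2, e=4, h=3, n=5, b=1, k=2. Each listed conflict is separated.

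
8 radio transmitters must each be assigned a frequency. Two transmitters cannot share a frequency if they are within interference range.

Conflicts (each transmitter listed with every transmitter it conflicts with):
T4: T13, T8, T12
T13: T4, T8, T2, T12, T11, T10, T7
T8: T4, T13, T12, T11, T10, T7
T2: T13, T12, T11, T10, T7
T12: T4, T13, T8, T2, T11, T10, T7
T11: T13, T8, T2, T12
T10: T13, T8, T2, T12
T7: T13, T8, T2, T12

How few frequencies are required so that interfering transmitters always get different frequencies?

4

T13, T2, T12, T10 pairwise conflict, so at least 4 frequencies are needed.
4 frequencies suffice: frequency 1 → {T12}; frequency 2 → {T13}; frequency 3 → {T8, T2}; frequency 4 → {T4, T11, T10, T7}. Every pair that conflicts lands in different frequencies.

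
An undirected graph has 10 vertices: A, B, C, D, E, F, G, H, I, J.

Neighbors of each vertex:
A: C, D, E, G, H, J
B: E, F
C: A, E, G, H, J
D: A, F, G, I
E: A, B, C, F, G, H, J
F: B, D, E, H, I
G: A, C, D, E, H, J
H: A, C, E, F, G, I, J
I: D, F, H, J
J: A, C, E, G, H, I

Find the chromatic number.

A, C, E, G, H, J form a clique, so at least 6 colors are needed.
6 colors suffice: color 1 → {B, D, H}; color 2 → {E, I}; color 3 → {F, G}; color 4 → {A}; color 5 → {J}; color 6 → {C}. Every edge joins two different colors.

6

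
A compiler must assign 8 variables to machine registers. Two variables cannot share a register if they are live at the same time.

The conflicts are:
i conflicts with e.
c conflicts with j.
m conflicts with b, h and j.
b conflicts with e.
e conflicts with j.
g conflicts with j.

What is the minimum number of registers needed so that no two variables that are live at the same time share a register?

b and e conflict, so at least 2 registers are needed.
2 registers suffice: register 1 → {i, b, h, j}; register 2 → {c, m, e, g}. No two conflicting variables share a register.

2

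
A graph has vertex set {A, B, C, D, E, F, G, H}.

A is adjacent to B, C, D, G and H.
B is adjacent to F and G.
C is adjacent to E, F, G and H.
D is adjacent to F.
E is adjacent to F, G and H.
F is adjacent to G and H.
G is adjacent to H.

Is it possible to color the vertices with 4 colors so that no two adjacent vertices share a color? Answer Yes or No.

No

C, E, F, G, H are pairwise adjacent (a clique of size 5), so at least 5 colors are needed.
So 4 colors are not enough.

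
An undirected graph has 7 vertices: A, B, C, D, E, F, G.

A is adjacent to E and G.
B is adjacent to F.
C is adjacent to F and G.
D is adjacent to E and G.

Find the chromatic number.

D and E are adjacent, so at least 2 colors are needed.
One proper 2-coloring: A=2, B=2, C=2, D=2, E=1, F=1, G=1. Each edge has distinct colors on its endpoints.

2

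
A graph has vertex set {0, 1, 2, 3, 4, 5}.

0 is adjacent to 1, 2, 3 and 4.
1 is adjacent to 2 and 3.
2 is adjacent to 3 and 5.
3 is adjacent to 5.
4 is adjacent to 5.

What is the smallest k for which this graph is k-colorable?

4

0, 1, 2, 3 form a clique, so at least 4 colors are needed.
4 colors suffice: color a → {3, 4}; color b → {2}; color c → {0, 5}; color d → {1}. Each edge has distinct colors on its endpoints.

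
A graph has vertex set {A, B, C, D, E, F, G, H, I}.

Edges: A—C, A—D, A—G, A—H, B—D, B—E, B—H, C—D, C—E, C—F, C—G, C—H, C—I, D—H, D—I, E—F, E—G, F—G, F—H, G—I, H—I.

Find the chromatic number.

4

C, D, H, I form a clique, so at least 4 colors are needed.
A valid assignment using 4 colors: A=yellow, B=red, C=red, D=green, E=yellow, F=green, G=blue, H=blue, I=yellow. Every edge joins two different colors.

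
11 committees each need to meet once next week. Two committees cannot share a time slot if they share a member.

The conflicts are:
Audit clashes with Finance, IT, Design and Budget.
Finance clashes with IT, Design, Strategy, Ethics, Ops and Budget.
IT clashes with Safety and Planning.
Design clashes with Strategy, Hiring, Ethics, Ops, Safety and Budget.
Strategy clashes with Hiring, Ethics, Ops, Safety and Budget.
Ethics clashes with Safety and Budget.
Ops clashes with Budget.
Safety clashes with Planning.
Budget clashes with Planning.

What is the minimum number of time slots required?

5

Finance, Design, Strategy, Ethics, Budget pairwise conflict, so at least 5 time slots are needed.
5 time slots suffice: Audit=3, Finance=4, IT=1, Design=1, Strategy=3, Hiring=2, Ethics=5, Ops=5, Safety=2, Budget=2, Planning=3. No two conflicting committees share a time slot.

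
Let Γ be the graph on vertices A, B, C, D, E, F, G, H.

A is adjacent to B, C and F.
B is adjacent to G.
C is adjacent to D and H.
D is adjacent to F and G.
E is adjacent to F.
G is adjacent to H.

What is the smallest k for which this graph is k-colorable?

The cycle C-H-G-B-A-C has odd length 5, so it cannot be 2-colored; at least 3 colors are needed.
3 colors suffice: color 1 → {C, F, G}; color 2 → {A, D, E, H}; color 3 → {B}. Every edge joins two different colors.

3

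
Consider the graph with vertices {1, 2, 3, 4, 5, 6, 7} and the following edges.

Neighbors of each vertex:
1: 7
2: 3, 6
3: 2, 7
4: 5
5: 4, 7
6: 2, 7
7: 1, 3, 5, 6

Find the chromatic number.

3 and 7 are adjacent, so at least 2 colors are needed.
2 colors suffice: color red → {2, 4, 7}; color blue → {1, 3, 5, 6}. No two adjacent vertices share a color.

2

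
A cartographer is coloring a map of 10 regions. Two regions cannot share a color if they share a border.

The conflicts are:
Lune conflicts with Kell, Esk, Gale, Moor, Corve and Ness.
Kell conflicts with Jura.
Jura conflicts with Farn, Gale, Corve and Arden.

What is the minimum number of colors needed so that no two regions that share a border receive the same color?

Lune and Moor conflict, so at least 2 colors are needed.
2 colors suffice: Lune=1, Kell=2, Jura=1, Esk=2, Farn=2, Gale=2, Moor=2, Corve=2, Ness=2, Arden=2. Every pair that conflicts lands in different colors.

2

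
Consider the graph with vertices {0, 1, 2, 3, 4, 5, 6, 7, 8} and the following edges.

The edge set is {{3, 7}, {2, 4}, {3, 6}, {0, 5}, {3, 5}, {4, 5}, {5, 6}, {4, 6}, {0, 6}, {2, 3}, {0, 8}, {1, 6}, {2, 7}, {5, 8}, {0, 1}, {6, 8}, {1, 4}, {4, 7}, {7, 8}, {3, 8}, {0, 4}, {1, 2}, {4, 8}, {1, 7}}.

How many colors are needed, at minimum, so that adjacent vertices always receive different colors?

0, 4, 5, 6, 8 form a clique, so at least 5 colors are needed.
5 colors suffice: color red → {3, 4}; color blue → {6, 7}; color green → {1, 8}; color yellow → {2, 5}; color purple → {0}. Each edge has distinct colors on its endpoints.

5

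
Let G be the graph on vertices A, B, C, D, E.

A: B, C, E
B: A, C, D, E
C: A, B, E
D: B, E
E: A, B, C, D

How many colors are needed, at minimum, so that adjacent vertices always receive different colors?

4

A, B, C, E are pairwise adjacent (a clique of size 4), so at least 4 colors are needed.
4 colors suffice: color 1 → {B}; color 2 → {E}; color 3 → {A, D}; color 4 → {C}. Every edge joins two different colors.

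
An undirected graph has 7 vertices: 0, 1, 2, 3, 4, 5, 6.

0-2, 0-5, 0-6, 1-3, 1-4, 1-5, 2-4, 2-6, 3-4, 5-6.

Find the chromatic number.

3

0, 5, 6 are mutually adjacent, so at least 3 colors are needed.
A valid assignment using 3 colors: 0=red, 1=red, 2=blue, 3=blue, 4=green, 5=blue, 6=green. No two adjacent vertices share a color.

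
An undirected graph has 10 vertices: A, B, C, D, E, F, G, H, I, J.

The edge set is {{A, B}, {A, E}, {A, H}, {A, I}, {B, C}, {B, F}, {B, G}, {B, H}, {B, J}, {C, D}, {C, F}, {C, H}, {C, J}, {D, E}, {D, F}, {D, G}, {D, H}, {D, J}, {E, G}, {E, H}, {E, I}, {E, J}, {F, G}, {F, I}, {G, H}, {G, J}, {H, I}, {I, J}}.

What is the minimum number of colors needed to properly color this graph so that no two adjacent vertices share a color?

D, E, G, J are pairwise adjacent (a clique of size 4), so at least 4 colors are needed.
4 colors suffice: color 1 → {F, H, J}; color 2 → {B, D, I}; color 3 → {C, E}; color 4 → {A, G}. Each edge has distinct colors on its endpoints.

4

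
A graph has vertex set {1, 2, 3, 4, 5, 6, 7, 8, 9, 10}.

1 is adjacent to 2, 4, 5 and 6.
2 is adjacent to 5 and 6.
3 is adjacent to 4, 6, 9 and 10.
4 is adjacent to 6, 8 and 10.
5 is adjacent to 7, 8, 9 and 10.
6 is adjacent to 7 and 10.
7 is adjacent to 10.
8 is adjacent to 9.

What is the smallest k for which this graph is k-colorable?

4

3, 4, 6, 10 are mutually adjacent (a clique of size 4), so at least 4 colors are needed.
4 colors suffice: color red → {5, 6}; color blue → {2, 4, 7, 9}; color green → {1, 8, 10}; color yellow → {3}. Each edge has distinct colors on its endpoints.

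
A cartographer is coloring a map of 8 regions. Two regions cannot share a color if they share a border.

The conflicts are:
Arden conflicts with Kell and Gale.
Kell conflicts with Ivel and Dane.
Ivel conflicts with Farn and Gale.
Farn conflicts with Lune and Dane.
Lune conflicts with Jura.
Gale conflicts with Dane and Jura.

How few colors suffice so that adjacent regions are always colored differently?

3

The cycle Jura-Gale-Dane-Farn-Lune-Jura has odd length 5, so it cannot be 2-colored; at least 3 colors are needed.
3 colors suffice: Arden=2, Kell=1, Ivel=2, Farn=1, Lune=2, Gale=1, Dane=2, Jura=3. No two conflicting regions share a color.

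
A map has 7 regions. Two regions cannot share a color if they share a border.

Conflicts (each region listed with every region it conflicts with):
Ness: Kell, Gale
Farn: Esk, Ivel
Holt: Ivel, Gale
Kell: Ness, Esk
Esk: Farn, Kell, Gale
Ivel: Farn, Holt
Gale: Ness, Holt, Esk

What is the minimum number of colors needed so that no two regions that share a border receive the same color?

3

The cycle Farn-Esk-Gale-Holt-Ivel-Farn has odd length 5, so it cannot be 2-colored; at least 3 colors are needed.
A valid assignment using 3 colors: Ness=2, Farn=3, Holt=2, Kell=1, Esk=2, Ivel=1, Gale=1. No two conflicting regions share a color.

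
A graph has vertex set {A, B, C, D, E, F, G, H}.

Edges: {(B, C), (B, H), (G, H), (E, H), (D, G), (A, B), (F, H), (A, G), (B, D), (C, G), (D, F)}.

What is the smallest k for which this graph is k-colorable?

2

D and F are adjacent, so at least 2 colors are needed.
2 colors suffice: color 1 → {A, C, D, H}; color 2 → {B, E, F, G}. No two adjacent vertices share a color.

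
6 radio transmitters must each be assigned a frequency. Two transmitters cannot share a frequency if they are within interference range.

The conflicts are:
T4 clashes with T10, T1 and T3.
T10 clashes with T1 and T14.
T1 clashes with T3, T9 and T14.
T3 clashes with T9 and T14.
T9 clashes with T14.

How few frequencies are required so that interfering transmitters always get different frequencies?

4

T1, T3, T9, T14 all conflict with each other, so at least 4 frequencies are needed.
4 frequencies suffice: T4=2, T10=3, T1=1, T3=3, T9=4, T14=2. Every pair that conflicts lands in different frequencies.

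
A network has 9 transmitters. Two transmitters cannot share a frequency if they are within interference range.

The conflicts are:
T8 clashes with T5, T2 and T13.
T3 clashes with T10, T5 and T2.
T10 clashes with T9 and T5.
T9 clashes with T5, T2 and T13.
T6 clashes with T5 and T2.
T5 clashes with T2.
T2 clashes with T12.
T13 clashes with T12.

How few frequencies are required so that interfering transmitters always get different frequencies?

3

T6, T5, T2 pairwise conflict, so at least 3 frequencies are needed.
3 frequencies suffice: frequency 1 → {T10, T2, T13}; frequency 2 → {T5, T12}; frequency 3 → {T8, T3, T9, T6}. Each listed conflict is separated.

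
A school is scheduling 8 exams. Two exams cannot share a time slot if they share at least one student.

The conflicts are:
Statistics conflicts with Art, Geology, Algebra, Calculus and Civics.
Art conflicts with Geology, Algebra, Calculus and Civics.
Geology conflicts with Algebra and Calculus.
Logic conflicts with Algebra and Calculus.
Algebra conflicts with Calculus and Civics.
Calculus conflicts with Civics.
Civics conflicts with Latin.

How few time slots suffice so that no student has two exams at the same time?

5

Statistics, Art, Geology, Algebra, Calculus pairwise conflict, so at least 5 time slots are needed.
A valid assignment using 5 time slots: Statistics=3, Art=4, Geology=5, Logic=3, Algebra=1, Calculus=2, Civics=5, Latin=1. Every pair that conflicts lands in different time slots.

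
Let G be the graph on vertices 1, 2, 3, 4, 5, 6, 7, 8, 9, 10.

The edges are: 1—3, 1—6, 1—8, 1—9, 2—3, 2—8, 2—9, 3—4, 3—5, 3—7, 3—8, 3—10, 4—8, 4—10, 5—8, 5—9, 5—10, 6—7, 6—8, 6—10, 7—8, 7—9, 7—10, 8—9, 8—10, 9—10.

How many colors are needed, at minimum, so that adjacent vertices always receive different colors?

4

5, 8, 9, 10 are pairwise adjacent (a clique of size 4), so at least 4 colors are needed.
One proper 4-coloring: 1=b, 2=b, 3=c, 4=d, 5=d, 6=c, 7=d, 8=a, 9=c, 10=b. No two adjacent vertices share a color.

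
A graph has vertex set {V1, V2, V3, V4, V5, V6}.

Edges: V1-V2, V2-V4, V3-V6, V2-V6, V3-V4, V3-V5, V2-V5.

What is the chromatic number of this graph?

V2 and V4 are adjacent, so at least 2 colors are needed.
A valid assignment using 2 colors: V1=2, V2=1, V3=1, V4=2, V5=2, V6=2. Every edge joins two different colors.

2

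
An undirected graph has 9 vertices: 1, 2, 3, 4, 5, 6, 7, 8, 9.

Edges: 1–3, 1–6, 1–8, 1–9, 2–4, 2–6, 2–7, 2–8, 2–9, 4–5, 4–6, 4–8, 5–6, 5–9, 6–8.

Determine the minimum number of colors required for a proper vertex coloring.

4

2, 4, 6, 8 are pairwise adjacent (a clique of size 4), so at least 4 colors are needed.
4 colors suffice: color a → {1, 2, 5}; color b → {3, 6, 7, 9}; color c → {4}; color d → {8}. Every edge joins two different colors.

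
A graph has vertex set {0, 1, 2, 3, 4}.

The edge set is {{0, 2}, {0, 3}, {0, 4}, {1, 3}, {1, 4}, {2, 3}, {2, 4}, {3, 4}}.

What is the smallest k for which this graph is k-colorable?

4

0, 2, 3, 4 are pairwise adjacent (a clique of size 4), so at least 4 colors are needed.
4 colors suffice: 0=d, 1=c, 2=c, 3=b, 4=a. Every edge joins two different colors.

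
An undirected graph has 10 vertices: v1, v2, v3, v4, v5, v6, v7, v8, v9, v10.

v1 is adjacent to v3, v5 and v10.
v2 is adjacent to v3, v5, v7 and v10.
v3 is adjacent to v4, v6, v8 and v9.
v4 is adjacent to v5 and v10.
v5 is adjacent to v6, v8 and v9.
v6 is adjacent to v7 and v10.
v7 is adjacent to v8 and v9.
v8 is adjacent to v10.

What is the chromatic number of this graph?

2

v8 and v10 are adjacent, so at least 2 colors are needed.
2 colors suffice: color 1 → {v3, v5, v7, v10}; color 2 → {v1, v2, v4, v6, v8, v9}. Every edge joins two different colors.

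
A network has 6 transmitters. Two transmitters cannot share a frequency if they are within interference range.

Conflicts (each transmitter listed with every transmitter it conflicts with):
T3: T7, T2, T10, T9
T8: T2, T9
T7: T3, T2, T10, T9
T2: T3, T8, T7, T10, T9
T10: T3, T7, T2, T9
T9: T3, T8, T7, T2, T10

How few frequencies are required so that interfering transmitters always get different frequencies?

5

T3, T7, T2, T10, T9 are mutually in conflict, so at least 5 frequencies are needed.
Using 5 frequencies: T3=4, T8=3, T7=3, T2=2, T10=5, T9=1. Each listed conflict is separated.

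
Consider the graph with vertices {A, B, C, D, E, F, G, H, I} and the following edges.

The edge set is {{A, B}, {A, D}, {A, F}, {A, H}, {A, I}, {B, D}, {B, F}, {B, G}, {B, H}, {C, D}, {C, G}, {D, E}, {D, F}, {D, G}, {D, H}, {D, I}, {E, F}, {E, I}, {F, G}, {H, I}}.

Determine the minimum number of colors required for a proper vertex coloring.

4

A, B, D, H are pairwise adjacent (a clique of size 4), so at least 4 colors are needed.
4 colors suffice: A=4, B=2, C=2, D=1, E=4, F=3, G=4, H=3, I=2. No two adjacent vertices share a color.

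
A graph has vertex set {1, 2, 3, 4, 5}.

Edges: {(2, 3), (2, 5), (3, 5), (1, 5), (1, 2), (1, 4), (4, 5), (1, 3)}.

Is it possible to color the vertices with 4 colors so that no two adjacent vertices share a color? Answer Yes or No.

The chromatic number is 4. 1, 2, 3, 5 are mutually adjacent (a clique of size 4), so at least 4 colors are needed.
A valid assignment using 4 colors: 1=b, 2=c, 3=d, 4=c, 5=a.
That is already a proper 4-coloring.

Yes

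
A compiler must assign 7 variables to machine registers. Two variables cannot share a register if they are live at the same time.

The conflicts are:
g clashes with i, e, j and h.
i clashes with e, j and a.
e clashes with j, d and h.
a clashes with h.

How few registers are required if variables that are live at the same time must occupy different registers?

g, i, e, j all conflict with each other, so at least 4 registers are needed.
4 registers suffice: register 1 → {e, a}; register 2 → {i, d, h}; register 3 → {g}; register 4 → {j}. Every pair that conflicts lands in different registers.

4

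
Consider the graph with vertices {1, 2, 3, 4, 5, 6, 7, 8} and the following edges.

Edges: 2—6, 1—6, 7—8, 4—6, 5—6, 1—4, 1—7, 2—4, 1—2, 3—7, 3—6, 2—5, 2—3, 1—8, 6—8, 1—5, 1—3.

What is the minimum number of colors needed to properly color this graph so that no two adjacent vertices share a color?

1, 2, 4, 6 form a clique, so at least 4 colors are needed.
4 colors suffice: color a → {1}; color b → {6, 7}; color c → {2, 8}; color d → {3, 4, 5}. Every edge joins two different colors.

4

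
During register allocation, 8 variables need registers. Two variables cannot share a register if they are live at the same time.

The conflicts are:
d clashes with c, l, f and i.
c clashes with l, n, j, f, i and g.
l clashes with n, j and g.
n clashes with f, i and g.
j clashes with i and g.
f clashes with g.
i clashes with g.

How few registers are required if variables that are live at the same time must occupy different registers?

4

c, n, i, g are mutually in conflict, so at least 4 registers are needed.
Using 4 registers: d=2, c=1, l=3, n=4, j=4, f=3, i=3, g=2. No two conflicting variables share a register.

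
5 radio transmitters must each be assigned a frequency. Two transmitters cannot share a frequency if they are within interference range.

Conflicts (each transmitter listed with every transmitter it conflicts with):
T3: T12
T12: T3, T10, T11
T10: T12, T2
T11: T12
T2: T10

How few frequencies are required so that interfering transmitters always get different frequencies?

2

T3 and T12 conflict, so at least 2 frequencies are needed.
2 frequencies suffice: T3=2, T12=1, T10=2, T11=2, T2=1. Every pair that conflicts lands in different frequencies.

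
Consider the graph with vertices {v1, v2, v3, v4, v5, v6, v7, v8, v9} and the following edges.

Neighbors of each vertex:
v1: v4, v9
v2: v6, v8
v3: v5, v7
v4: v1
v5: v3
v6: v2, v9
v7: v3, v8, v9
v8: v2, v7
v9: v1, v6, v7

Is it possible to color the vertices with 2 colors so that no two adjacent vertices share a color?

No

The cycle v6-v9-v7-v8-v2-v6 has odd length 5, so it cannot be 2-colored; at least 3 colors are needed.
So 2 colors are not enough.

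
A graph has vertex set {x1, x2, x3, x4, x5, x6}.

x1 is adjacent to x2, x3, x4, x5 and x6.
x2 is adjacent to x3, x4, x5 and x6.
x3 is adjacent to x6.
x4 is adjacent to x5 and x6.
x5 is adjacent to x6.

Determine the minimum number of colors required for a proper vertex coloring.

x1, x2, x4, x5, x6 are mutually adjacent (a clique of size 5), so at least 5 colors are needed.
One proper 5-coloring: x1=1, x2=3, x3=4, x4=4, x5=5, x6=2. Each edge has distinct colors on its endpoints.

5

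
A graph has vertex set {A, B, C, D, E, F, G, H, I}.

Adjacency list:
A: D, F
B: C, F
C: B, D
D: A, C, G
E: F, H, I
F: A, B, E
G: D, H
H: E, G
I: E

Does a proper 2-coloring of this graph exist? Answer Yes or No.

The cycle D-C-B-F-A-D has odd length 5, so it cannot be 2-colored; at least 3 colors are needed.
So 2 colors are not enough.

No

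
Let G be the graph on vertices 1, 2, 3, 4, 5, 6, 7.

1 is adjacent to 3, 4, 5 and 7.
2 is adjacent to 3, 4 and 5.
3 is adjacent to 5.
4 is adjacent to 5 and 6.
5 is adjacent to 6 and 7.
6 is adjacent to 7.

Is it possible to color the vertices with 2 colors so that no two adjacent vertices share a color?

2, 4, 5 are pairwise adjacent, so at least 3 colors are needed.
So 2 colors are not enough.

No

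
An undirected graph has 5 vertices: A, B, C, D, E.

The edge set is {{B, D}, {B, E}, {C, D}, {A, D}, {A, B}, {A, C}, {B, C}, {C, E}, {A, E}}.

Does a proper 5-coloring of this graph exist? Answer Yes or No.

The chromatic number is 4. A, B, C, E are mutually adjacent (a clique of size 4), so at least 4 colors are needed.
One proper 4-coloring: A=red, B=green, C=blue, D=yellow, E=yellow.
Since 5 ≥ 4, a proper 5-coloring certainly exists.

Yes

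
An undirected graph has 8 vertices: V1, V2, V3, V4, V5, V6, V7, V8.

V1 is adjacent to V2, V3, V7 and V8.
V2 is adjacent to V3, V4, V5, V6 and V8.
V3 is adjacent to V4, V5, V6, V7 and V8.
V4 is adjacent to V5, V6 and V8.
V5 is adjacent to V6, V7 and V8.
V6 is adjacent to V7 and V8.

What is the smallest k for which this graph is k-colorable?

6

V2, V3, V4, V5, V6, V8 are mutually adjacent (a clique of size 6), so at least 6 colors are needed.
6 colors suffice: color 1 → {V3}; color 2 → {V1, V6}; color 3 → {V5}; color 4 → {V7, V8}; color 5 → {V2}; color 6 → {V4}. Each edge has distinct colors on its endpoints.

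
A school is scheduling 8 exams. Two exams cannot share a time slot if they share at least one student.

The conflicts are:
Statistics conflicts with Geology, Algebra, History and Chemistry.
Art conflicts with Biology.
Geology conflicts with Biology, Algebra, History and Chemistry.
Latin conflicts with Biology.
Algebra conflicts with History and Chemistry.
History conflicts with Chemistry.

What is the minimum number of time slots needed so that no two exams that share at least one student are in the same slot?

5

Statistics, Geology, Algebra, History, Chemistry all conflict with each other, so at least 5 time slots are needed.
A valid assignment using 5 time slots: Statistics=5, Art=1, Geology=1, Latin=1, Biology=2, Algebra=3, History=4, Chemistry=2. Every pair that conflicts lands in different time slots.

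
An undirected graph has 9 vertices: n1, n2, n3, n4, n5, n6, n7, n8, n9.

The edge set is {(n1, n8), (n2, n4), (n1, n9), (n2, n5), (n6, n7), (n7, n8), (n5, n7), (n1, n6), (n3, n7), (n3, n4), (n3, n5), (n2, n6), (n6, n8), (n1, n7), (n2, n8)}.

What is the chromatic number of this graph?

4

n1, n6, n7, n8 are pairwise adjacent (a clique of size 4), so at least 4 colors are needed.
4 colors suffice: color 1 → {n2, n7, n9}; color 2 → {n4, n5, n8}; color 3 → {n3, n6}; color 4 → {n1}. Every edge joins two different colors.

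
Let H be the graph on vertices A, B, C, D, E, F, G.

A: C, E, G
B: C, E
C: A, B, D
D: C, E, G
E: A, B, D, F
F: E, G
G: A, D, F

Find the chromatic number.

D and E are adjacent, so at least 2 colors are needed.
2 colors suffice: color red → {C, E, G}; color blue → {A, B, D, F}. Each edge has distinct colors on its endpoints.

2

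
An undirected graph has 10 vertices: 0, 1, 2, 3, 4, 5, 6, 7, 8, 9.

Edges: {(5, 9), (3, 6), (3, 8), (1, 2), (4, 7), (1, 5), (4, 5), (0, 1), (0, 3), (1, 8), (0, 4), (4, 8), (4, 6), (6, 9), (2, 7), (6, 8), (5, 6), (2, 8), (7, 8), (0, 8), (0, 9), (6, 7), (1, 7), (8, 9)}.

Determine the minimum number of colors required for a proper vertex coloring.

4

1, 2, 7, 8 are pairwise adjacent (a clique of size 4), so at least 4 colors are needed.
4 colors suffice: color a → {5, 8}; color b → {1, 6}; color c → {0, 7}; color d → {2, 3, 4, 9}. Each edge has distinct colors on its endpoints.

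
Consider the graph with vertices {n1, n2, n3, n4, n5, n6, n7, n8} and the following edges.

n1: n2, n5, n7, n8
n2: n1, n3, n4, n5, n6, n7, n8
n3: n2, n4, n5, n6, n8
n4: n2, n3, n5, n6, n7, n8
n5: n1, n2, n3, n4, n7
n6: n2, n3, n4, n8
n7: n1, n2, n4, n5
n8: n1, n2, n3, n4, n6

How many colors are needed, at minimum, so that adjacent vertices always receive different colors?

5

n2, n3, n4, n6, n8 form a clique, so at least 5 colors are needed.
5 colors suffice: color 1 → {n2}; color 2 → {n1, n4}; color 3 → {n3, n7}; color 4 → {n5, n8}; color 5 → {n6}. Each edge has distinct colors on its endpoints.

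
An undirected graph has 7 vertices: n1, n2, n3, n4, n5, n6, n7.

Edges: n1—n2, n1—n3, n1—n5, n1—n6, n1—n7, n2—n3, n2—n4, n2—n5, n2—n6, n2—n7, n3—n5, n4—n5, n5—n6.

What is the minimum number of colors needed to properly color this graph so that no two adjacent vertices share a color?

n1, n2, n3, n5 are pairwise adjacent (a clique of size 4), so at least 4 colors are needed.
One proper 4-coloring: n1=2, n2=1, n3=4, n4=2, n5=3, n6=4, n7=3. No two adjacent vertices share a color.

4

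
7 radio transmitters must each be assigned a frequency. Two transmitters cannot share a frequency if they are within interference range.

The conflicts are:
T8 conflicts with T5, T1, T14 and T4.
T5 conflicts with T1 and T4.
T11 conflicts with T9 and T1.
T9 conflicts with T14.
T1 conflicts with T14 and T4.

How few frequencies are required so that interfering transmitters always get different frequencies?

4

T8, T5, T1, T4 are mutually in conflict, so at least 4 frequencies are needed.
Using 4 frequencies: T8=2, T5=3, T11=2, T9=1, T1=1, T14=3, T4=4. Every pair that conflicts lands in different frequencies.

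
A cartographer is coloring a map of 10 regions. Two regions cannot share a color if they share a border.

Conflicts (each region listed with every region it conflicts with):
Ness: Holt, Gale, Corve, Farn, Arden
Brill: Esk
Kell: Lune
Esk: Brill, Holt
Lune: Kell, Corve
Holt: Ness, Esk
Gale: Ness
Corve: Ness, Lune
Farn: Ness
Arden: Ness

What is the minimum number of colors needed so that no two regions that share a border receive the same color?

2

Ness and Gale conflict, so at least 2 colors are needed.
2 colors suffice: color 1 → {Ness, Esk, Lune}; color 2 → {Brill, Kell, Holt, Gale, Corve, Farn, Arden}. No two conflicting regions share a color.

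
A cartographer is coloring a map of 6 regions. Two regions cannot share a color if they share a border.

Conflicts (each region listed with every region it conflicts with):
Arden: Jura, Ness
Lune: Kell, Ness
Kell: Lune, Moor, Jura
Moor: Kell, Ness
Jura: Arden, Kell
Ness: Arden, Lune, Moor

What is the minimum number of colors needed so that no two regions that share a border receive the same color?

3

The cycle Moor-Ness-Arden-Jura-Kell-Moor has odd length 5, so it cannot be 2-colored; at least 3 colors are needed.
3 colors suffice: color 1 → {Kell, Ness}; color 2 → {Arden, Lune, Moor}; color 3 → {Jura}. Every pair that conflicts lands in different colors.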